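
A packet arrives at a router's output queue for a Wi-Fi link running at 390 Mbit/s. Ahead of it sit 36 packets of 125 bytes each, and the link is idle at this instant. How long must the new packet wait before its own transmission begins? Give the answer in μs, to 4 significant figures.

Each queued packet: L/R = 1000/390000000 = 2.5641 μs.
36 queued → 92.3077 μs.
Queuing delay = 92.31 μs.

92.31 μs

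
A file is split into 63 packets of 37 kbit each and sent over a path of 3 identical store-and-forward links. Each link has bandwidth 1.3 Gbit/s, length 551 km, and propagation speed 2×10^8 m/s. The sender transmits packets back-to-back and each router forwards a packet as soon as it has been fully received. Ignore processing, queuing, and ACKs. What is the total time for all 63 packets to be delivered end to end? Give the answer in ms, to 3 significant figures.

Per-hop transmission t_tx = L/R = 37000/1300000000 = 0.0284615 ms.
Per-hop propagation t_prop = 551000/200000000 = 2.755 ms.
Pipeline fill: first packet needs 3·t_tx to clear all hops; remaining 62 packets each add one t_tx.
Total = (3+63-1)·t_tx + 3·t_prop = 65·0.0284615 + 3·2.755 = 10.1 ms.

10.1 ms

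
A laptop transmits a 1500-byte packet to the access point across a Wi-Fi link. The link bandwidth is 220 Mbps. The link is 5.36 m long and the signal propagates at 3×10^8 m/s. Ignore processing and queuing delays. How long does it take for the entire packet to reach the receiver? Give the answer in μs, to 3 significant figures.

54.6 μs

L = 1500 × 8 = 12000 bits.
Transmission delay = L/R = 12000 / 220000000 = 54.5455 μs.
Propagation delay = d/s = 5.36 m / 300000000 m/s = 0.0178667 μs.
Total = 54.6 μs.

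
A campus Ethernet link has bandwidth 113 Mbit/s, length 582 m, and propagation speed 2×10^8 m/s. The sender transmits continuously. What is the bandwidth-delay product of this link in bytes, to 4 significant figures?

41.10 bytes

Propagation delay = 582 / 200000000 = 2.91e-06 s.
BDP = R × t_prop = 113000000 × 2.91e-06 = 328.83 bits.
In bytes: 328.83/8 = 41.10 bytes.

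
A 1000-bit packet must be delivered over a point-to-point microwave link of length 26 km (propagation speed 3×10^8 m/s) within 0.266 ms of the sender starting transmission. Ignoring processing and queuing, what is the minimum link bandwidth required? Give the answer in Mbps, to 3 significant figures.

5.58 Mbps

Propagation delay = 26000 / 300000000 = 0.0866667 ms.
Transmission budget = 0.266 − 0.0866667 = 0.179333 ms.
R ≥ L / t_tx = 1000 bits / 0.000179333 s = 5.58 Mbps.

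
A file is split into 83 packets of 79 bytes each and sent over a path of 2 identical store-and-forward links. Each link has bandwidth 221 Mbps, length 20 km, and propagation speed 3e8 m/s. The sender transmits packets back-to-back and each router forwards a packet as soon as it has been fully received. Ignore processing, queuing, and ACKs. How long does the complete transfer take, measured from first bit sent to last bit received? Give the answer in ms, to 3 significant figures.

0.374 ms

Per-hop transmission t_tx = L/R = 632/221000000 = 0.00285973 ms.
Per-hop propagation t_prop = 20000/300000000 = 0.0666667 ms.
Pipeline fill: first packet needs 2·t_tx to clear all hops; remaining 82 packets each add one t_tx.
Total = (2+83-1)·t_tx + 2·t_prop = 84·0.00285973 + 2·0.0666667 = 0.374 ms.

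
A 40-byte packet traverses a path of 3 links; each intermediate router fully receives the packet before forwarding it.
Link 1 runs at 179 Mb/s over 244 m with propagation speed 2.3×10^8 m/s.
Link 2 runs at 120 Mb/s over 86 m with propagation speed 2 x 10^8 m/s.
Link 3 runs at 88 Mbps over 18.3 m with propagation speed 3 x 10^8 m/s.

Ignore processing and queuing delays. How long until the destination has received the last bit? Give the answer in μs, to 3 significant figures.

L = 40 × 8 = 320 bits.
Transmission delays (L/R per hop): 1.78771, 2.66667, 3.63636 μs; sum = 8.09074 μs.
Propagation delays (d/s per hop): 1.06087, 0.43, 0.061 μs; sum = 1.55187 μs.
End-to-end = 9.64 μs.

9.64 μs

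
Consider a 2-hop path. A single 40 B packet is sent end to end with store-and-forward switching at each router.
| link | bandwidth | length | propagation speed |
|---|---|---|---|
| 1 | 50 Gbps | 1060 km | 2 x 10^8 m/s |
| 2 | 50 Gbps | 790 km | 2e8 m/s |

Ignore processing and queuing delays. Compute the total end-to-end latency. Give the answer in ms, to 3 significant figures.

L = 40 × 8 = 320 bits.
Transmission delay per hop = L/R = 320/50000000000 = 6.4e-06 ms; 2 hops → 1.28e-05 ms.
Propagation delays (d/s per hop): 5.3, 3.95 ms; sum = 9.25 ms.
End-to-end = 9.25 ms.

9.25 ms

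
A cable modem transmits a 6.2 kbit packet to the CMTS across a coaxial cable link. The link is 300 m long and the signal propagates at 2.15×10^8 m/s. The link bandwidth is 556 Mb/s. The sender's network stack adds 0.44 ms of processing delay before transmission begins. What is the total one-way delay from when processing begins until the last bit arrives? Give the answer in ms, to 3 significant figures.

L = 6200 bits.
Transmission delay = L/R = 6200 / 556000000 = 0.0111511 ms.
Propagation delay = d/s = 300 m / 215000000 m/s = 0.00139535 ms.
Plus processing delay 0.44 ms = 0.44 ms.
Total = 0.453 ms.

0.453 ms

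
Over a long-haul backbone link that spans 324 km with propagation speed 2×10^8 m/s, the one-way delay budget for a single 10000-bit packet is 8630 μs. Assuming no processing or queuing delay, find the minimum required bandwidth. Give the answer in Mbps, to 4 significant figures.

1.427 Mbps

Propagation delay = 324000 / 200000000 = 1620 μs.
Transmission budget = 8630 − 1620 = 7010 μs.
R ≥ L / t_tx = 10000 bits / 0.00701 s = 1.427 Mbps.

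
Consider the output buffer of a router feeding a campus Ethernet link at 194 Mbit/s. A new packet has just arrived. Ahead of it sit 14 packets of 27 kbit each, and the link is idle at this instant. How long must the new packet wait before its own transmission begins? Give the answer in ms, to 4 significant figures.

1.948 ms

Each queued packet: L/R = 27000/194000000 = 0.139175 ms.
14 queued → 1.94845 ms.
Queuing delay = 1.948 ms.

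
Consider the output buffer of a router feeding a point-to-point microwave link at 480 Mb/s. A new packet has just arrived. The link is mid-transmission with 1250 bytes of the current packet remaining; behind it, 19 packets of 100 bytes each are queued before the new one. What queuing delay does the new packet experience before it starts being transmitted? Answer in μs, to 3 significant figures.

52.5 μs

Each queued packet: L/R = 800/480000000 = 1.66667 μs.
19 queued → 31.6667 μs.
Plus remaining 10000 bits of current packet: 20.8333 μs.
Queuing delay = 52.5 μs.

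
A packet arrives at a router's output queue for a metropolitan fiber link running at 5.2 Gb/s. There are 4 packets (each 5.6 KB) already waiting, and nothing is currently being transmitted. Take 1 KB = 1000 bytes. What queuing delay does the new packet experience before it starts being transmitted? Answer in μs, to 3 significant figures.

34.5 μs

Each queued packet: L/R = 44800/5200000000 = 8.61538 μs.
4 queued → 34.4615 μs.
Queuing delay = 34.5 μs.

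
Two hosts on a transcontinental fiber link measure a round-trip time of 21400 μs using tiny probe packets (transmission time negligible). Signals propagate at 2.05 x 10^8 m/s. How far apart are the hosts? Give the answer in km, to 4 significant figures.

2194 km

One-way propagation = RTT/2 = 10700 μs.
d = s × t = 2.05e+08 × 0.0107 = 2194 km.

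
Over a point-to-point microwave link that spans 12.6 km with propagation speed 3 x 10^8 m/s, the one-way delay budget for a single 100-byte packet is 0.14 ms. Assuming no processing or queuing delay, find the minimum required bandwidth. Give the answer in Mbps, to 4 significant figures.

8.163 Mbps

L = 800 bits.
Propagation delay = 12600 / 300000000 = 0.042 ms.
Transmission budget = 0.14 − 0.042 = 0.098 ms.
R ≥ L / t_tx = 800 bits / 9.8e-05 s = 8.163 Mbps.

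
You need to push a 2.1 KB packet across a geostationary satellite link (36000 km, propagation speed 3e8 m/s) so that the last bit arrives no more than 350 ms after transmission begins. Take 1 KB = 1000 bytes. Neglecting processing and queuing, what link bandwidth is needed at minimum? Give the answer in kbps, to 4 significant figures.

73.04 kbps

L = 16800 bits.
Propagation delay = 36000000 / 300000000 = 120 ms.
Transmission budget = 350 − 120 = 230 ms.
R ≥ L / t_tx = 16800 bits / 0.23 s = 73.04 kbps.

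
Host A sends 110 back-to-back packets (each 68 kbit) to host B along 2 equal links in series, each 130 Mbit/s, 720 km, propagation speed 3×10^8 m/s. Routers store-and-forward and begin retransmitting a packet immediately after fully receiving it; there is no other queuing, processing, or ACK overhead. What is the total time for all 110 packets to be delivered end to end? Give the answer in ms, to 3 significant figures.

Per-hop transmission t_tx = L/R = 68000/130000000 = 0.523077 ms.
Per-hop propagation t_prop = 720000/300000000 = 2.4 ms.
Pipeline fill: first packet needs 2·t_tx to clear all hops; remaining 109 packets each add one t_tx.
Total = (2+110-1)·t_tx + 2·t_prop = 111·0.523077 + 2·2.4 = 62.9 ms.

62.9 ms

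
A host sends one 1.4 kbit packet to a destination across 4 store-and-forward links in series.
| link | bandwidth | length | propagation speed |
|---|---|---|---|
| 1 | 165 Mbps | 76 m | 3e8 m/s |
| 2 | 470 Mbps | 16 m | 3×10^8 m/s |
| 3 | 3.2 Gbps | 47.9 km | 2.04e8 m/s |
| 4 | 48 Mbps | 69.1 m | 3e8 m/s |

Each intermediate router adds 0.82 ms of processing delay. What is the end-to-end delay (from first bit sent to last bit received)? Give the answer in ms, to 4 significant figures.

2.736 ms

L = 1400 bits.
Transmission delays (L/R per hop): 0.00848485, 0.00297872, 0.0004375, 0.0291667 ms; sum = 0.0410677 ms.
Propagation delays (d/s per hop): 0.000253333, 5.33333e-05, 0.234804, 0.000230333 ms; sum = 0.235341 ms.
Processing at 3 router(s): 3 × 0.82 ms = 2.46 ms.
End-to-end = 2.736 ms.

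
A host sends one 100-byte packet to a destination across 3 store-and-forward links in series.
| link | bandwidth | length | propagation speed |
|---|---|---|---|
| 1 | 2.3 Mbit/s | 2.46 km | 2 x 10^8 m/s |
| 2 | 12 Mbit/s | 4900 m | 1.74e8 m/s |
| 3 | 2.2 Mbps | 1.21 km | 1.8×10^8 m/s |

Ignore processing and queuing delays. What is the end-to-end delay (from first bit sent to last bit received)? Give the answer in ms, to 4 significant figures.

0.8253 ms

L = 100 × 8 = 800 bits.
Transmission delays (L/R per hop): 0.347826, 0.0666667, 0.363636 ms; sum = 0.778129 ms.
Propagation delays (d/s per hop): 0.0123, 0.0281609, 0.00672222 ms; sum = 0.0471831 ms.
End-to-end = 0.8253 ms.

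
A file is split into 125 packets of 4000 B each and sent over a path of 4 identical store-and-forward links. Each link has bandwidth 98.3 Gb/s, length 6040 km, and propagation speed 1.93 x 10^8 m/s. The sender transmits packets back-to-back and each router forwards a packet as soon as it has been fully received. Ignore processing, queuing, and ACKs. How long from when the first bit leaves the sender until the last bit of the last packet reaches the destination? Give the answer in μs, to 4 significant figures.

125200 μs

Per-hop transmission t_tx = L/R = 32000/98300000000 = 0.325534 μs.
Per-hop propagation t_prop = 6040000/193000000 = 31295.3 μs.
Pipeline fill: first packet needs 4·t_tx to clear all hops; remaining 124 packets each add one t_tx.
Total = (4+125-1)·t_tx + 4·t_prop = 128·0.325534 + 4·31295.3 = 125200 μs.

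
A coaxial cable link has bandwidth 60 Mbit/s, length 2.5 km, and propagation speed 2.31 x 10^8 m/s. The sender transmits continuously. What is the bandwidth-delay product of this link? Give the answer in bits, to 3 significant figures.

649 bits

Propagation delay = 2500 / 231000000 = 1.08225e-05 s.
BDP = R × t_prop = 60000000 × 1.08225e-05 = 649.351 bits.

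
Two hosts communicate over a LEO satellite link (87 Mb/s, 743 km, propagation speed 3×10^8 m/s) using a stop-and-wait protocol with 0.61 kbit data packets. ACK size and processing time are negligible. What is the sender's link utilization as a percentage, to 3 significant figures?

t_tx = L/R = 610/87000000 = 7.01149e-06 s.
t_prop = 743000/300000000 = 0.00247667 s; RTT = 0.00495333 s.
Cycle = t_tx + RTT = 0.00496034 s.
Utilization = t_tx / cycle = 7.01149e-06/0.00496034 = 0.141 %.

0.141 %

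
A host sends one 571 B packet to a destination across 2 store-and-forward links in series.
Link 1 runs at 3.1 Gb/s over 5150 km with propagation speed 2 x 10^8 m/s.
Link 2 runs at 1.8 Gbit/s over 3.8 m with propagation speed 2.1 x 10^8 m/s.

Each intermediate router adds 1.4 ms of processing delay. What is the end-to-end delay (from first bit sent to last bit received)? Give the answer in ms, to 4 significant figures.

27.15 ms

L = 571 × 8 = 4568 bits.
Transmission delays (L/R per hop): 0.00147355, 0.00253778 ms; sum = 0.00401133 ms.
Propagation delays (d/s per hop): 25.75, 1.80952e-05 ms; sum = 25.75 ms.
Processing at 1 router(s): 1 × 1.4 ms = 1.4 ms.
End-to-end = 27.15 ms.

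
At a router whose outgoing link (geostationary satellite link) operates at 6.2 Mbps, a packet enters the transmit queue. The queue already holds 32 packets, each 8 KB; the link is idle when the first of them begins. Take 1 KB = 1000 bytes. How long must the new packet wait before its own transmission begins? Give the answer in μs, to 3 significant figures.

330000 μs

Each queued packet: L/R = 64000/6200000 = 10322.6 μs.
32 queued → 330323 μs.
Queuing delay = 330000 μs.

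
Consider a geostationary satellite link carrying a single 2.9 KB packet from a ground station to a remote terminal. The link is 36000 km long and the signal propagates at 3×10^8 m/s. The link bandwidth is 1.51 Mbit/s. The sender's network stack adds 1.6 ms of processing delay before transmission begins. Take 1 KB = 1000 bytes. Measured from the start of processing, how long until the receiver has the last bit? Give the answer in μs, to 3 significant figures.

137000 μs

L = 23200 bits.
Transmission delay = L/R = 23200 / 1510000 = 15364.2 μs.
Propagation delay = d/s = 36000000 m / 300000000 m/s = 120000 μs.
Plus processing delay 1.6 ms = 1600 μs.
Total = 137000 μs.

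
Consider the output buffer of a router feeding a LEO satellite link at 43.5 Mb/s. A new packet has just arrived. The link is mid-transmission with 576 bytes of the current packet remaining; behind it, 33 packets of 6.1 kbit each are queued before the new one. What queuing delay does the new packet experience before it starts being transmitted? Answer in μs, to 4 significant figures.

4734 μs

Each queued packet: L/R = 6100/43500000 = 140.23 μs.
33 queued → 4627.59 μs.
Plus remaining 4608 bits of current packet: 105.931 μs.
Queuing delay = 4734 μs.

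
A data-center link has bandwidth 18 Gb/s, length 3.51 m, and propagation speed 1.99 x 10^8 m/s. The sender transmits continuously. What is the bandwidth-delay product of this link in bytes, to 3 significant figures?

Propagation delay = 3.51 / 199000000 = 1.76382e-08 s.
BDP = R × t_prop = 18000000000 × 1.76382e-08 = 317.487 bits.
In bytes: 317.487/8 = 39.7 bytes.

39.7 bytes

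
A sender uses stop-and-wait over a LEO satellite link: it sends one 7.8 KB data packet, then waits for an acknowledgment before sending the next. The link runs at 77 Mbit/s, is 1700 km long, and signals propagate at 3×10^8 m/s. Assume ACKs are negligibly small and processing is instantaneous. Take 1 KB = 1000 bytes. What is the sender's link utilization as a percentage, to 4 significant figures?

t_tx = L/R = 62400/77000000 = 0.00081039 s.
t_prop = 1700000/300000000 = 0.00566667 s; RTT = 0.0113333 s.
Cycle = t_tx + RTT = 0.0121437 s.
Utilization = t_tx / cycle = 0.00081039/0.0121437 = 6.673 %.

6.673 %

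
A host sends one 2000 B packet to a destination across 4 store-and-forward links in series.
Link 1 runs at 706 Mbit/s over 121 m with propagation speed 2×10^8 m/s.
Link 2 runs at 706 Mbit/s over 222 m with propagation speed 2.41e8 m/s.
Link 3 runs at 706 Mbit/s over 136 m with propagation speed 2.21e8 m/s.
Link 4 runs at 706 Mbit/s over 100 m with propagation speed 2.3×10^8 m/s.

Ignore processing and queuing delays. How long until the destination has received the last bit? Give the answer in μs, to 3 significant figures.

L = 2000 × 8 = 16000 bits.
Transmission delay per hop = L/R = 16000/706000000 = 22.6629 μs; 4 hops → 90.6516 μs.
Propagation delays (d/s per hop): 0.605, 0.921162, 0.615385, 0.434783 μs; sum = 2.57633 μs.
End-to-end = 93.2 μs.

93.2 μs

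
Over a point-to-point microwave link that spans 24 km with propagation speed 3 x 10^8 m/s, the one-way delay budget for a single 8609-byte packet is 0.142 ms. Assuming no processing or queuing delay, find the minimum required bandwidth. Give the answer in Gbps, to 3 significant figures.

L = 68872 bits.
Propagation delay = 24000 / 300000000 = 0.08 ms.
Transmission budget = 0.142 − 0.08 = 0.062 ms.
R ≥ L / t_tx = 68872 bits / 6.2e-05 s = 1.11 Gbps.

1.11 Gbps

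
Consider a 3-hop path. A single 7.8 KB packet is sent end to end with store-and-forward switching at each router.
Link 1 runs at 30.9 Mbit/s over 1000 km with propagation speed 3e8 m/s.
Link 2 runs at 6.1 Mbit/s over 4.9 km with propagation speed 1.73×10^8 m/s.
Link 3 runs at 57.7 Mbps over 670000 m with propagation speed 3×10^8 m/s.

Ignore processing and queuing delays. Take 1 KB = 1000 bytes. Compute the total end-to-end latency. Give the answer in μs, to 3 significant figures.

18900 μs

L = 62400 bits.
Transmission delays (L/R per hop): 2019.42, 10229.5, 1081.46 μs; sum = 13330.4 μs.
Propagation delays (d/s per hop): 3333.33, 28.3237, 2233.33 μs; sum = 5594.99 μs.
End-to-end = 18900 μs.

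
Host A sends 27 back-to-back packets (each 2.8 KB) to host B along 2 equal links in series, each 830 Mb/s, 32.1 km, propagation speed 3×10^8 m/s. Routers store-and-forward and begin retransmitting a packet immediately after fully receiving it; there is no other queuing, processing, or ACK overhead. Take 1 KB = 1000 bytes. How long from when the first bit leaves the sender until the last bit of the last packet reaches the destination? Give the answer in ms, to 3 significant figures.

Per-hop transmission t_tx = L/R = 22400/830000000 = 0.026988 ms.
Per-hop propagation t_prop = 32100/300000000 = 0.107 ms.
Pipeline fill: first packet needs 2·t_tx to clear all hops; remaining 26 packets each add one t_tx.
Total = (2+27-1)·t_tx + 2·t_prop = 28·0.026988 + 2·0.107 = 0.970 ms.

0.970 ms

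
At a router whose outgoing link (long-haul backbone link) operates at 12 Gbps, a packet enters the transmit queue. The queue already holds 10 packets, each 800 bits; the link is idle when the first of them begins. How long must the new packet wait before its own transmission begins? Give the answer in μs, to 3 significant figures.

0.667 μs

Each queued packet: L/R = 800/12000000000 = 0.0666667 μs.
10 queued → 0.666667 μs.
Queuing delay = 0.667 μs.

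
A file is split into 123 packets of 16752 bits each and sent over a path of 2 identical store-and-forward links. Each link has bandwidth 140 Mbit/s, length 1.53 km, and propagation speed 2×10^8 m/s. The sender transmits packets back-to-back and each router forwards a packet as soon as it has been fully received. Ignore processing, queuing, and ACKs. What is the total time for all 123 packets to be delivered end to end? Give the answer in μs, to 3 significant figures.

Per-hop transmission t_tx = L/R = 16752/140000000 = 119.657 μs.
Per-hop propagation t_prop = 1530/200000000 = 7.65 μs.
Pipeline fill: first packet needs 2·t_tx to clear all hops; remaining 122 packets each add one t_tx.
Total = (2+123-1)·t_tx + 2·t_prop = 124·119.657 + 2·7.65 = 14900 μs.

14900 μs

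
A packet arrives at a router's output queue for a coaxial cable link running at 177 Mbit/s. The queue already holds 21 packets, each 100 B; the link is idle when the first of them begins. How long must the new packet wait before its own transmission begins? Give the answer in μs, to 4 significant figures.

94.92 μs

Each queued packet: L/R = 800/177000000 = 4.51977 μs.
21 queued → 94.9153 μs.
Queuing delay = 94.92 μs.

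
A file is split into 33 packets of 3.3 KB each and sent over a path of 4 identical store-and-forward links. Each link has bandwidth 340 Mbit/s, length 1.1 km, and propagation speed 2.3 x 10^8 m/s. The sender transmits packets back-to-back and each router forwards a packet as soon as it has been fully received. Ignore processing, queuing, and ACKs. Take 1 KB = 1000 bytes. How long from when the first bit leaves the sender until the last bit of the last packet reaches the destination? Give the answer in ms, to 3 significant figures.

2.81 ms

Per-hop transmission t_tx = L/R = 26400/340000000 = 0.0776471 ms.
Per-hop propagation t_prop = 1100/2.3e+08 = 0.00478261 ms.
Pipeline fill: first packet needs 4·t_tx to clear all hops; remaining 32 packets each add one t_tx.
Total = (4+33-1)·t_tx + 4·t_prop = 36·0.0776471 + 4·0.00478261 = 2.81 ms.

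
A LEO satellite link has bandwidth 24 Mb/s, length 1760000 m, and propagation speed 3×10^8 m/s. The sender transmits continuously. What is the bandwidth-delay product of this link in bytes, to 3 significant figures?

Propagation delay = 1760000 / 300000000 = 0.00586667 s.
BDP = R × t_prop = 24000000 × 0.00586667 = 140800 bits.
In bytes: 140800/8 = 17600 bytes.

17600 bytes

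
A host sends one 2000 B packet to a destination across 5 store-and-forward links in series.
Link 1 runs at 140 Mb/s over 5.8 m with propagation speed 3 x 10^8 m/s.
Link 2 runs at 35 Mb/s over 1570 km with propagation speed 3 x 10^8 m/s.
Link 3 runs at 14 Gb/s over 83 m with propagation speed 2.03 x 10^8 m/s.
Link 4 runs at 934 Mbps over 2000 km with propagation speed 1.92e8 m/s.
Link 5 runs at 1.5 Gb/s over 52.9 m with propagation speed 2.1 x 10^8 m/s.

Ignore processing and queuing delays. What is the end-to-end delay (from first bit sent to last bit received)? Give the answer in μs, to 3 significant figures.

L = 2000 × 8 = 16000 bits.
Transmission delays (L/R per hop): 114.286, 457.143, 1.14286, 17.1306, 10.6667 μs; sum = 600.369 μs.
Propagation delays (d/s per hop): 0.0193333, 5233.33, 0.408867, 10416.7, 0.251905 μs; sum = 15650.7 μs.
End-to-end = 16300 μs.

16300 μs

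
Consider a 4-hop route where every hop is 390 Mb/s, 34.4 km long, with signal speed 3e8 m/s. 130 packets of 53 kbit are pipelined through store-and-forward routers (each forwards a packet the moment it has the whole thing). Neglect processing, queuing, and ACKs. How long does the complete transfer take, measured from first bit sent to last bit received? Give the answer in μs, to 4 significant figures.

18530 μs

Per-hop transmission t_tx = L/R = 53000/390000000 = 135.897 μs.
Per-hop propagation t_prop = 34400/300000000 = 114.667 μs.
Pipeline fill: first packet needs 4·t_tx to clear all hops; remaining 129 packets each add one t_tx.
Total = (4+130-1)·t_tx + 4·t_prop = 133·135.897 + 4·114.667 = 18530 μs.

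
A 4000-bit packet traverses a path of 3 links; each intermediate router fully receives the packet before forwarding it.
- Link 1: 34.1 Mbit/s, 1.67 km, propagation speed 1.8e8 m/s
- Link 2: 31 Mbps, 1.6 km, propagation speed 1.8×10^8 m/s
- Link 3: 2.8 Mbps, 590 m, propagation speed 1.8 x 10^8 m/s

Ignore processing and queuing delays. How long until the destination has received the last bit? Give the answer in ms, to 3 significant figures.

1.70 ms

Transmission delays (L/R per hop): 0.117302, 0.129032, 1.42857 ms; sum = 1.67491 ms.
Propagation delays (d/s per hop): 0.00927778, 0.00888889, 0.00327778 ms; sum = 0.0214444 ms.
End-to-end = 1.70 ms.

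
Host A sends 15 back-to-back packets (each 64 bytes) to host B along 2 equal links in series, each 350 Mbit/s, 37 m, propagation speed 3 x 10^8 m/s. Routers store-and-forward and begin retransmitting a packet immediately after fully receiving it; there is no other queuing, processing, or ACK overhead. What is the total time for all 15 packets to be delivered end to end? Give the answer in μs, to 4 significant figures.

Per-hop transmission t_tx = L/R = 512/350000000 = 1.46286 μs.
Per-hop propagation t_prop = 37/300000000 = 0.123333 μs.
Pipeline fill: first packet needs 2·t_tx to clear all hops; remaining 14 packets each add one t_tx.
Total = (2+15-1)·t_tx + 2·t_prop = 16·1.46286 + 2·0.123333 = 23.65 μs.

23.65 μs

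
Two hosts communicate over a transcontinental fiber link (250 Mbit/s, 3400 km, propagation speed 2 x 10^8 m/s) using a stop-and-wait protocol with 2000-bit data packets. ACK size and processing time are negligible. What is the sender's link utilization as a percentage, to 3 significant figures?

0.0235 %

t_tx = L/R = 2000/250000000 = 8e-06 s.
t_prop = 3400000/200000000 = 0.017 s; RTT = 0.034 s.
Cycle = t_tx + RTT = 0.034008 s.
Utilization = t_tx / cycle = 8e-06/0.034008 = 0.0235 %.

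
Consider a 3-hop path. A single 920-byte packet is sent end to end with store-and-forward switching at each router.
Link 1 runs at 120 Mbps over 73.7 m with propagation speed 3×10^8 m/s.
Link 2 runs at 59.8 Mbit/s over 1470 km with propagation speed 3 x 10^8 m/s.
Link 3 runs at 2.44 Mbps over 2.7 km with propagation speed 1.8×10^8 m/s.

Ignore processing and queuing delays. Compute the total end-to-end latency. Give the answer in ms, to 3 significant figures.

L = 920 × 8 = 7360 bits.
Transmission delays (L/R per hop): 0.0613333, 0.123077, 3.01639 ms; sum = 3.2008 ms.
Propagation delays (d/s per hop): 0.000245667, 4.9, 0.015 ms; sum = 4.91525 ms.
End-to-end = 8.12 ms.

8.12 ms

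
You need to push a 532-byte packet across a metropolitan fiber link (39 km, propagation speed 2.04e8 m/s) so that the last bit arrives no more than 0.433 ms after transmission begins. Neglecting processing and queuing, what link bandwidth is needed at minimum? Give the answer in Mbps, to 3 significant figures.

L = 4256 bits.
Propagation delay = 39000 / 204000000 = 0.191176 ms.
Transmission budget = 0.433 − 0.191176 = 0.241824 ms.
R ≥ L / t_tx = 4256 bits / 0.000241824 s = 17.6 Mbps.

17.6 Mbps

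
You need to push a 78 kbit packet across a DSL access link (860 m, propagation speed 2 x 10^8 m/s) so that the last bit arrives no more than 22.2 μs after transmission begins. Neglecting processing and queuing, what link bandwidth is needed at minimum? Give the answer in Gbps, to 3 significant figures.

Propagation delay = 860 / 200000000 = 4.3 μs.
Transmission budget = 22.2 − 4.3 = 17.9 μs.
R ≥ L / t_tx = 78000 bits / 1.79e-05 s = 4.36 Gbps.

4.36 Gbps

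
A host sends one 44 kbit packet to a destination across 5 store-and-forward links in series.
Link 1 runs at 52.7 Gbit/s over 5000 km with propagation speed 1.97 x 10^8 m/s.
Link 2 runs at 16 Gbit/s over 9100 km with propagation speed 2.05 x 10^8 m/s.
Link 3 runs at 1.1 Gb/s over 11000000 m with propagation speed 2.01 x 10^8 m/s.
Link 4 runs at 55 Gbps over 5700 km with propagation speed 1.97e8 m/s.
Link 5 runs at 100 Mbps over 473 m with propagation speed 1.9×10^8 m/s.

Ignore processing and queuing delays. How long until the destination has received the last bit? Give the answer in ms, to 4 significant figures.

153.9 ms

L = 44000 bits.
Transmission delays (L/R per hop): 0.000834915, 0.00275, 0.04, 0.0008, 0.44 ms; sum = 0.484385 ms.
Propagation delays (d/s per hop): 25.3807, 44.3902, 54.7264, 28.934, 0.00248947 ms; sum = 153.434 ms.
End-to-end = 153.9 ms.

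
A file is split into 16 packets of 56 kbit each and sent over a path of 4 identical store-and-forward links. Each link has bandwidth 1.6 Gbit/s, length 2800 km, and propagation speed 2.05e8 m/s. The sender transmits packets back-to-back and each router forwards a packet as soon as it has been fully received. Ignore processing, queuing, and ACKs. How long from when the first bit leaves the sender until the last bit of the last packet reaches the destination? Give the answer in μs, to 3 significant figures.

55300 μs

Per-hop transmission t_tx = L/R = 56000/1600000000 = 35 μs.
Per-hop propagation t_prop = 2800000/2.05e+08 = 13658.5 μs.
Pipeline fill: first packet needs 4·t_tx to clear all hops; remaining 15 packets each add one t_tx.
Total = (4+16-1)·t_tx + 4·t_prop = 19·35 + 4·13658.5 = 55300 μs.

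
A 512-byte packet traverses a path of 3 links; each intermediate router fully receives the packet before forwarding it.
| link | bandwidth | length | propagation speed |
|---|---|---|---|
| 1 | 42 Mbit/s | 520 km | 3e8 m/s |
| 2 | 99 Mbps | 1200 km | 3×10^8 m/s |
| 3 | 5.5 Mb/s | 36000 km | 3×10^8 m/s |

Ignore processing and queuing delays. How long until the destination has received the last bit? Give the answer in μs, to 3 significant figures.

L = 512 × 8 = 4096 bits.
Transmission delays (L/R per hop): 97.5238, 41.3737, 744.727 μs; sum = 883.625 μs.
Propagation delays (d/s per hop): 1733.33, 4000, 120000 μs; sum = 125733 μs.
End-to-end = 127000 μs.

127000 μs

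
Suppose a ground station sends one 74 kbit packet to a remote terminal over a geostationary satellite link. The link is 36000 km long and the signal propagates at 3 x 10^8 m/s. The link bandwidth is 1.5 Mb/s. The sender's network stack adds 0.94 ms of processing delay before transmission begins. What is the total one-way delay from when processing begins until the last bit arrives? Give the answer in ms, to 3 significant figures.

L = 74000 bits.
Transmission delay = L/R = 74000 / 1500000 = 49.3333 ms.
Propagation delay = d/s = 36000000 m / 300000000 m/s = 120 ms.
Plus processing delay 0.94 ms = 0.94 ms.
Total = 170 ms.

170 ms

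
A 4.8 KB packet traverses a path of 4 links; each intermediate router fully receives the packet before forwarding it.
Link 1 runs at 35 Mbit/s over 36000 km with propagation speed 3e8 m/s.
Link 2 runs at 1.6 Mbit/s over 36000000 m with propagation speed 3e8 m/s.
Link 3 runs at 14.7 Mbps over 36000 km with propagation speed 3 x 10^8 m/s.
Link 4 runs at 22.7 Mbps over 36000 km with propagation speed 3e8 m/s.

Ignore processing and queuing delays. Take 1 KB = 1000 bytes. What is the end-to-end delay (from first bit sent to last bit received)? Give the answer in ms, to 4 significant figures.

L = 38400 bits.
Transmission delays (L/R per hop): 1.09714, 24, 2.61224, 1.69163 ms; sum = 29.401 ms.
Propagation delays (d/s per hop): 120, 120, 120, 120 ms; sum = 480 ms.
End-to-end = 509.4 ms.

509.4 ms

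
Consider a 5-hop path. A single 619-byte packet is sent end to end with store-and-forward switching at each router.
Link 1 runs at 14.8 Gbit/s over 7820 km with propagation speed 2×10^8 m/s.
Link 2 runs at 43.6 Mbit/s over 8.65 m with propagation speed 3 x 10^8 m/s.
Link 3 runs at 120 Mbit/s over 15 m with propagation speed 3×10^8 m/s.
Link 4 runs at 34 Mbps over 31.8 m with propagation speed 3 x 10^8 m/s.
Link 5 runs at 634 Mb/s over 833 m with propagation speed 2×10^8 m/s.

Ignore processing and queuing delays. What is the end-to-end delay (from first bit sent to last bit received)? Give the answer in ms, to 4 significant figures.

L = 619 × 8 = 4952 bits.
Transmission delays (L/R per hop): 0.000334595, 0.113578, 0.0412667, 0.145647, 0.00781073 ms; sum = 0.308637 ms.
Propagation delays (d/s per hop): 39.1, 2.88333e-05, 5e-05, 0.000106, 0.004165 ms; sum = 39.1043 ms.
End-to-end = 39.41 ms.

39.41 ms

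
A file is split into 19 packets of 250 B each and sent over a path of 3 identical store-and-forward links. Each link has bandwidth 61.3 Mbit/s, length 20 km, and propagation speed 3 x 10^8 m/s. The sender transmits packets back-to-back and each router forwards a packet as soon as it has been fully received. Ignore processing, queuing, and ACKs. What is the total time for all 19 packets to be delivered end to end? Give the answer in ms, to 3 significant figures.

0.885 ms

Per-hop transmission t_tx = L/R = 2000/61300000 = 0.0326264 ms.
Per-hop propagation t_prop = 20000/300000000 = 0.0666667 ms.
Pipeline fill: first packet needs 3·t_tx to clear all hops; remaining 18 packets each add one t_tx.
Total = (3+19-1)·t_tx + 3·t_prop = 21·0.0326264 + 3·0.0666667 = 0.885 ms.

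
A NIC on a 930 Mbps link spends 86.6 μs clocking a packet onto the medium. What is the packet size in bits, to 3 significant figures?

L = R × t_tx = 930000000 b/s × 8.66e-05 s = 80538 bits.

80500 bits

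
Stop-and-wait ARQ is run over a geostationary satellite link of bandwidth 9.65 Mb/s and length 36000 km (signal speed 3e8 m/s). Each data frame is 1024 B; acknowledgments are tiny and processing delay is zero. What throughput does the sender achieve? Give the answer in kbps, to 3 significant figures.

t_tx = L/R = 8192/9650000 = 0.000848912 s.
t_prop = 36000000/300000000 = 0.12 s; RTT = 0.24 s.
Cycle = t_tx + RTT = 0.240849 s.
Throughput = L / cycle = 8192 / 0.240849 = 34.0 kbps.

34.0 kbps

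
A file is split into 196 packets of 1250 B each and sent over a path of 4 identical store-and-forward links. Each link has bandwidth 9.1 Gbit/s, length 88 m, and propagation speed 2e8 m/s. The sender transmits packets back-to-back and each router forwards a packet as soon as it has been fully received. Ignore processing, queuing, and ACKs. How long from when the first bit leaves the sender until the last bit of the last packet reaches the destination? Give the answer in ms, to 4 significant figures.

0.2204 ms

Per-hop transmission t_tx = L/R = 10000/9100000000 = 0.0010989 ms.
Per-hop propagation t_prop = 88/200000000 = 0.00044 ms.
Pipeline fill: first packet needs 4·t_tx to clear all hops; remaining 195 packets each add one t_tx.
Total = (4+196-1)·t_tx + 4·t_prop = 199·0.0010989 + 4·0.00044 = 0.2204 ms.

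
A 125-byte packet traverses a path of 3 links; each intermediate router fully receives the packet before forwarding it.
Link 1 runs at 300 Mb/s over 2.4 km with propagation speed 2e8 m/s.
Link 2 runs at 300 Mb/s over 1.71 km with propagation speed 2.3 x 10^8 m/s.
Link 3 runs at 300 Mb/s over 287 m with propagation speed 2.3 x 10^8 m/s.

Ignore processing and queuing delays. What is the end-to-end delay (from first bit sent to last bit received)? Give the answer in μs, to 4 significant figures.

30.68 μs

L = 125 × 8 = 1000 bits.
Transmission delay per hop = L/R = 1000/300000000 = 3.33333 μs; 3 hops → 10 μs.
Propagation delays (d/s per hop): 12, 7.43478, 1.24783 μs; sum = 20.6826 μs.
End-to-end = 30.68 μs.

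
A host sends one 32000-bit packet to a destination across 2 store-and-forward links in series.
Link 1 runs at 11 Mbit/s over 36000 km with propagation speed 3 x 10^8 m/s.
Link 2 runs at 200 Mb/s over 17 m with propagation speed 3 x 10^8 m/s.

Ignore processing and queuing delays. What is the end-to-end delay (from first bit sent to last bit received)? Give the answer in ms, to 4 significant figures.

Transmission delays (L/R per hop): 2.90909, 0.16 ms; sum = 3.06909 ms.
Propagation delays (d/s per hop): 120, 5.66667e-05 ms; sum = 120 ms.
End-to-end = 123.1 ms.

123.1 ms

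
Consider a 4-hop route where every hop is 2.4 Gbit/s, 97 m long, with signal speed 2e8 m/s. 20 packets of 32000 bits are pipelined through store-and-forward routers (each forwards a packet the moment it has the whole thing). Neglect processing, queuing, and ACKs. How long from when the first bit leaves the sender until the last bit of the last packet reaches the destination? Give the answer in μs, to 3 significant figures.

309 μs

Per-hop transmission t_tx = L/R = 32000/2400000000 = 13.3333 μs.
Per-hop propagation t_prop = 97/200000000 = 0.485 μs.
Pipeline fill: first packet needs 4·t_tx to clear all hops; remaining 19 packets each add one t_tx.
Total = (4+20-1)·t_tx + 4·t_prop = 23·13.3333 + 4·0.485 = 309 μs.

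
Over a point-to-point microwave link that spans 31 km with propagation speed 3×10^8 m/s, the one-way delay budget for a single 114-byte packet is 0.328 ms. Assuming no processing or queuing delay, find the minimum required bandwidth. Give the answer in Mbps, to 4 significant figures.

4.059 Mbps

L = 912 bits.
Propagation delay = 31000 / 300000000 = 0.103333 ms.
Transmission budget = 0.328 − 0.103333 = 0.224667 ms.
R ≥ L / t_tx = 912 bits / 0.000224667 s = 4.059 Mbps.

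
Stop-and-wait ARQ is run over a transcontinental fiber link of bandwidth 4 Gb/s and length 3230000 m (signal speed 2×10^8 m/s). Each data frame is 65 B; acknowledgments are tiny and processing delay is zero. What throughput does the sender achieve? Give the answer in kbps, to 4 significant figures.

t_tx = L/R = 520/4000000000 = 1.3e-07 s.
t_prop = 3230000/200000000 = 0.01615 s; RTT = 0.0323 s.
Cycle = t_tx + RTT = 0.0323001 s.
Throughput = L / cycle = 520 / 0.0323001 = 16.10 kbps.

16.10 kbps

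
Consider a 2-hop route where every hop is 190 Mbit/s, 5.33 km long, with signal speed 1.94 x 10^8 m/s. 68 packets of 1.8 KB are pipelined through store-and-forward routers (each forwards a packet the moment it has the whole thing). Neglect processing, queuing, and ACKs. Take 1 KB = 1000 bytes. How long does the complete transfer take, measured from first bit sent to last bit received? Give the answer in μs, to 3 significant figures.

5280 μs

Per-hop transmission t_tx = L/R = 14400/190000000 = 75.7895 μs.
Per-hop propagation t_prop = 5330/194000000 = 27.4742 μs.
Pipeline fill: first packet needs 2·t_tx to clear all hops; remaining 67 packets each add one t_tx.
Total = (2+68-1)·t_tx + 2·t_prop = 69·75.7895 + 2·27.4742 = 5280 μs.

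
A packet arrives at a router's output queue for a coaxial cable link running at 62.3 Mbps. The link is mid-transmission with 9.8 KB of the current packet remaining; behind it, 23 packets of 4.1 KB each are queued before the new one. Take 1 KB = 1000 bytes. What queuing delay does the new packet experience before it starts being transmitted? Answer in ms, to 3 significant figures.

Each queued packet: L/R = 32800/62300000 = 0.526485 ms.
23 queued → 12.1091 ms.
Plus remaining 78400 bits of current packet: 1.25843 ms.
Queuing delay = 13.4 ms.

13.4 ms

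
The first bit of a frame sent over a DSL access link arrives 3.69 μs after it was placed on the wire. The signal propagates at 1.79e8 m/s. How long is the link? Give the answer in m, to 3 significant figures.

d = s × t_prop = 179000000 × 3.69e-06 = 661 m.

661 m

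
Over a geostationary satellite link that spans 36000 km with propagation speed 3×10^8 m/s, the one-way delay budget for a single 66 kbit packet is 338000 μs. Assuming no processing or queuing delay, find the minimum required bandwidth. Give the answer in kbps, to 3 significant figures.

303 kbps

Propagation delay = 36000000 / 300000000 = 120000 μs.
Transmission budget = 338000 − 120000 = 218000 μs.
R ≥ L / t_tx = 66000 bits / 0.218 s = 303 kbps.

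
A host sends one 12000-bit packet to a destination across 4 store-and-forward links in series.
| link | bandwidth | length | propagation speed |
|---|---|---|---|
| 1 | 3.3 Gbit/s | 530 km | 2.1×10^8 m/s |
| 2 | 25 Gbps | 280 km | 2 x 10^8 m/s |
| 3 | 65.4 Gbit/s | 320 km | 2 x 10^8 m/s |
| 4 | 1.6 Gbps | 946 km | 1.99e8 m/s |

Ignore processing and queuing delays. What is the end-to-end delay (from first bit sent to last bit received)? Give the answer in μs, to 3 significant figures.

10300 μs

Transmission delays (L/R per hop): 3.63636, 0.48, 0.183486, 7.5 μs; sum = 11.7998 μs.
Propagation delays (d/s per hop): 2523.81, 1400, 1600, 4753.77 μs; sum = 10277.6 μs.
End-to-end = 10300 μs.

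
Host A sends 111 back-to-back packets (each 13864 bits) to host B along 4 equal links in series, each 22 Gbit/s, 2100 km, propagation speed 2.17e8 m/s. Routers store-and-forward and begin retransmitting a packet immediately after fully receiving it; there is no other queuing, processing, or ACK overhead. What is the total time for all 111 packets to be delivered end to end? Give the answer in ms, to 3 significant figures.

38.8 ms

Per-hop transmission t_tx = L/R = 13864/22000000000 = 0.000630182 ms.
Per-hop propagation t_prop = 2100000/217000000 = 9.67742 ms.
Pipeline fill: first packet needs 4·t_tx to clear all hops; remaining 110 packets each add one t_tx.
Total = (4+111-1)·t_tx + 4·t_prop = 114·0.000630182 + 4·9.67742 = 38.8 ms.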